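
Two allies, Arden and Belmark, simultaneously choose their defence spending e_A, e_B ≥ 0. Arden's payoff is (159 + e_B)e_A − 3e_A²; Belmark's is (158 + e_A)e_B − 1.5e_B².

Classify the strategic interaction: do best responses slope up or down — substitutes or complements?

strategic complements

Expanding Arden's payoff: 159e_A + e_Be_A − 3e_A².
∂π/∂e_A = 159 + e_B − 6e_A = 0, so e_A = 26.5 + (1/6)e_B.
The best-response slope de_A/de_B = 1/6 > 0: the reaction function is upward-sloping, so the choices are strategic complements.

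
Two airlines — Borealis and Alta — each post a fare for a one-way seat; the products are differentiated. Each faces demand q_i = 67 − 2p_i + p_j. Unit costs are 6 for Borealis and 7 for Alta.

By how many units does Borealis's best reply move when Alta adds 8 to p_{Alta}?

Borealis's profit: π = (p_{Borealis} − 6)(67 − 2p_{Borealis} + p_{Alta}).
∂π/∂p_{Borealis} = 79 − 4p_{Borealis} + p_{Alta} = 0 ⇒ p_{Borealis} = 19.75 + 0.25p_{Alta}.
The reaction-function slope is 0.25, so an 8-unit rise in p_{Alta} moves p_{Borealis} by 0.25 × 8 = 2. Borealis's best response rises — the actions are strategic complements.

2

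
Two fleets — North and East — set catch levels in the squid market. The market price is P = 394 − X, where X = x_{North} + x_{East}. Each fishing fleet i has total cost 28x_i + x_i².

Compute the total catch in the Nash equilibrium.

146.4

Fishing fleet North's profit: π = x_{North}(394 − (x_{North} + x_{East})) − 28x_{North} − x_{North}².
∂π/∂x_{North} = 366 − 4x_{North} − x_{East} = 0, so x_{North} = 91.5 − 0.25x_{East}.
Setting x_{North} = x_{East} in the reaction function: x_{North} = 91.5 − 0.25x_{North}, so x_{North} = 91.5 / 1.25 = 73.2.
Total catch: 73.2 + 73.2 = 146.4.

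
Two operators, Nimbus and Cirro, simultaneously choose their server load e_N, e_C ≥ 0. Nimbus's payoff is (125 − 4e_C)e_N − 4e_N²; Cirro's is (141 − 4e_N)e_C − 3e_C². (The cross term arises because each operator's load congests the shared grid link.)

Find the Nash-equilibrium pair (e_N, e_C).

Expanding Nimbus's payoff: 125e_N − 4e_Ce_N − 4e_N².
∂π/∂e_N = 125 − 4e_C − 8e_N = 0, so e_N = 15.625 − 0.5e_C.
Likewise for Cirro: e_C = 23.5 − (2/3)e_N.
Plugging e_C into Nimbus's best response: e_N = 15.625 − 0.5(23.5 − (2/3)e_N) ⇒ (2/3)e_N = 3.875, so e_N = 5.8125.
Then e_C = 23.5 − (2/3)·5.8125 = 19.625.

5.8125, 19.625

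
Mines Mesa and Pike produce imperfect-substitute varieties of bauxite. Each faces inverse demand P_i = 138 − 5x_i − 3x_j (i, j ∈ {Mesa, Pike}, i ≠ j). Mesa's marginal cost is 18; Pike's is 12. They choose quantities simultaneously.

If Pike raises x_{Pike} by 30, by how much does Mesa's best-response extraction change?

Mine Mesa's profit: π = x_{Mesa}(138 − 5x_{Mesa} − 3x_{Pike}) − 18x_{Mesa}.
∂π/∂x_{Mesa} = 120 − 10x_{Mesa} − 3x_{Pike} = 0 ⇒ x_{Mesa} = 12 − 0.3x_{Pike}.
The reaction-function slope is −0.3, so a 30-unit rise in x_{Pike} moves x_{Mesa} by −0.3 × 30 = −9. Mesa's best response falls — the actions are strategic substitutes.

-9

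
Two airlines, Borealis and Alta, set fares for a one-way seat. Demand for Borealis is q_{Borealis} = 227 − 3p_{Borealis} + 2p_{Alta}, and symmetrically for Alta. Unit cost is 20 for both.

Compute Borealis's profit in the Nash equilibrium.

8034.1875

Borealis's profit: π = (p_{Borealis} − 20)(227 − 3p_{Borealis} + 2p_{Alta}).
∂π/∂p_{Borealis} = 287 − 6p_{Borealis} + 2p_{Alta} = 0 ⇒ p_{Borealis} = 287/6 + (1/3)p_{Alta}.
Setting p_{Borealis} = p_{Alta} in the reaction function: p_{Borealis} = 287/6 + (1/3)p_{Borealis}, so p_{Borealis} = (287/6) / (2/3) = 71.75.
q_{Borealis} = 227 − 3·71.75 + 2·71.75 = 155.25.
Profit = (71.75 − 20)·155.25 = 8034.1875.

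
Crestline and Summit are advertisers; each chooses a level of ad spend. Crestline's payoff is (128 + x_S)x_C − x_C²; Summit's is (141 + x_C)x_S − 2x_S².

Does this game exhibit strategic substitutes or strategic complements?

Expanding Crestline's payoff: 128x_C + x_Sx_C − x_C².
∂π/∂x_C = 128 + x_S − 2x_C = 0, so x_C = 64 + 0.5x_S.
The best-response slope dx_C/dx_S = 0.5 > 0: the reaction function is upward-sloping, so the choices are strategic complements.

strategic complements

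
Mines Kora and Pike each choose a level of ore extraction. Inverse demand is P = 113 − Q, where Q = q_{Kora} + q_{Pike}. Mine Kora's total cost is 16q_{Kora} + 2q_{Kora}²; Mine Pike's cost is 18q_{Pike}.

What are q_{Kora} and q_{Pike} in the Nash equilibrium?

9, 43

Mine Kora's profit: π = q_{Kora}(113 − (q_{Kora} + q_{Pike})) − 16q_{Kora} − 2q_{Kora}².
∂π/∂q_{Kora} = 97 − 6q_{Kora} − q_{Pike} = 0, so q_{Kora} = 97/6 − (1/6)q_{Pike}.
For Pike: ∂π/∂q_{Pike} = 95 − 2q_{Pike} − q_{Kora} = 0 ⇒ q_{Pike} = 47.5 − 0.5q_{Kora}.
Plugging q_{Pike} into Kora's best response: q_{Kora} = 97/6 − (1/6)(47.5 − 0.5q_{Kora}) ⇒ (11/12)q_{Kora} = 8.25, so q_{Kora} = 9.
Then q_{Pike} = 47.5 − 0.5·9 = 43.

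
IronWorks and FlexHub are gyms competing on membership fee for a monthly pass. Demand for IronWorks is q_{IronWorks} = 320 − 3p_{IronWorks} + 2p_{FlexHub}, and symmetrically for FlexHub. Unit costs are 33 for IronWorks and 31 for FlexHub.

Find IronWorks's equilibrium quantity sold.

IronWorks's profit: π = (p_{IronWorks} − 33)(320 − 3p_{IronWorks} + 2p_{FlexHub}).
∂π/∂p_{IronWorks} = 419 − 6p_{IronWorks} + 2p_{FlexHub} = 0 ⇒ p_{IronWorks} = 419/6 + (1/3)p_{FlexHub}.
Similarly p_{FlexHub} = 413/6 + (1/3)p_{IronWorks}.
Substituting the second reaction function into the first: p_{IronWorks} = 419/6 + (1/3)(413/6 + (1/3)p_{IronWorks}), which gives (8/9)p_{IronWorks} = 835/9 ⇒ p_{IronWorks} = 104.375.
Then p_{FlexHub} = 413/6 + (1/3)·104.375 = 103.625.
q_{IronWorks} = 320 − 3·104.375 + 2·103.625 = 214.125.

214.125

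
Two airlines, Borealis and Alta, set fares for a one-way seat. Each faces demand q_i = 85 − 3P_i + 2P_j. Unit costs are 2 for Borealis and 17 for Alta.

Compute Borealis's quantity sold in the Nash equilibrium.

Borealis's profit: π = (P_{Borealis} − 2)(85 − 3P_{Borealis} + 2P_{Alta}).
∂π/∂P_{Borealis} = 91 − 6P_{Borealis} + 2P_{Alta} = 0 ⇒ P_{Borealis} = 91/6 + (1/3)P_{Alta}.
Similarly P_{Alta} = 68/3 + (1/3)P_{Borealis}.
Solving the two reaction functions simultaneously: (1 − (1/3)(1/3))P_{Borealis} = 91/6 + (1/3)·(68/3), so (8/9)P_{Borealis} = 409/18 and P_{Borealis} = 25.5625.
Then P_{Alta} = 68/3 + (1/3)·25.5625 = 31.1875.
q_{Borealis} = 85 − 3·25.5625 + 2·31.1875 = 70.6875.

70.6875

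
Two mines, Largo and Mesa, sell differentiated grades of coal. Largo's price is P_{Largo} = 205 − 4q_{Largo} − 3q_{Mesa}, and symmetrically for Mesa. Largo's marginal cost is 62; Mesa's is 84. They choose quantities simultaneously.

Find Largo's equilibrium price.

118.8

Mine Largo's profit: π = q_{Largo}(205 − 4q_{Largo} − 3q_{Mesa}) − 62q_{Largo}.
∂π/∂q_{Largo} = 143 − 8q_{Largo} − 3q_{Mesa} = 0 ⇒ q_{Largo} = 17.875 − 0.375q_{Mesa}.
Similarly q_{Mesa} = 15.125 − 0.375q_{Largo}.
Substituting the second reaction function into the first: q_{Largo} = 17.875 − 0.375(15.125 − 0.375q_{Largo}), which gives (55/64)q_{Largo} = 781/64 ⇒ q_{Largo} = 14.2.
Then q_{Mesa} = 15.125 − 0.375·14.2 = 9.8.
P_{Largo} = 205 − 4·14.2 − 3·9.8 = 118.8.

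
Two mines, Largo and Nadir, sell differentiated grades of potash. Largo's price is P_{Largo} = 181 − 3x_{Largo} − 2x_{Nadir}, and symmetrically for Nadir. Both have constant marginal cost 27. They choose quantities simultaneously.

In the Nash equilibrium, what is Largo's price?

Mine Largo's profit: π = x_{Largo}(181 − 3x_{Largo} − 2x_{Nadir}) − 27x_{Largo}.
∂π/∂x_{Largo} = 154 − 6x_{Largo} − 2x_{Nadir} = 0 ⇒ x_{Largo} = 77/3 − (1/3)x_{Nadir}.
Setting x_{Largo} = x_{Nadir} in the reaction function: x_{Largo} = 77/3 − (1/3)x_{Largo}, so x_{Largo} = (77/3) / (4/3) = 19.25.
P_{Largo} = 181 − 3·19.25 − 2·19.25 = 84.75.

84.75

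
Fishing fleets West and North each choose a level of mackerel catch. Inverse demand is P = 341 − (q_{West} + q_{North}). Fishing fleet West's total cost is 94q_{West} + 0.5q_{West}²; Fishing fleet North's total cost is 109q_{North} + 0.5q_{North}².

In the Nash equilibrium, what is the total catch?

119.75

Fishing fleet West's profit: π = q_{West}(341 − (q_{West} + q_{North})) − 94q_{West} − 0.5q_{West}².
∂π/∂q_{West} = 247 − 3q_{West} − q_{North} = 0, so q_{West} = 247/3 − (1/3)q_{North}.
By the same steps for North: q_{North} = 232/3 − (1/3)q_{West}.
Solving the two reaction functions simultaneously: (1 − (−1/3)(−1/3))q_{West} = 247/3 − (1/3)·(232/3), so (8/9)q_{West} = 509/9 and q_{West} = 63.625.
Then q_{North} = 232/3 − (1/3)·63.625 = 56.125.
Total catch: 63.625 + 56.125 = 119.75.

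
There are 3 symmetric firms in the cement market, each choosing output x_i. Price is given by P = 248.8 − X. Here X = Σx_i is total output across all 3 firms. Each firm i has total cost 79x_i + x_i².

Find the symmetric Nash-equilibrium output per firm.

28.3

A representative firm's profit is π_i = x_i(248.8 − X) − 79x_i − x_i², with X = x_i + Σ_{j≠i} x_j.
First-order condition: 169.8 − 4x_i − Σ_{j≠i} x_j = 0.
In a symmetric equilibrium every firm chooses the same x, so Σ_{j≠i} x_j = 2x. The condition becomes 169.8 − 6x = 0, giving x = 169.8/6 = 28.3.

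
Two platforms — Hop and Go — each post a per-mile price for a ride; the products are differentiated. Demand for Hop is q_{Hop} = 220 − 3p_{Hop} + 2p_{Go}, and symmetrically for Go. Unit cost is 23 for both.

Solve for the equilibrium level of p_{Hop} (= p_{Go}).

72.25

Hop's profit: π = (p_{Hop} − 23)(220 − 3p_{Hop} + 2p_{Go}).
∂π/∂p_{Hop} = 289 − 6p_{Hop} + 2p_{Go} = 0 ⇒ p_{Hop} = 289/6 + (1/3)p_{Go}.
Setting p_{Hop} = p_{Go} in the reaction function: p_{Hop} = 289/6 + (1/3)p_{Hop}, so p_{Hop} = (289/6) / (2/3) = 72.25.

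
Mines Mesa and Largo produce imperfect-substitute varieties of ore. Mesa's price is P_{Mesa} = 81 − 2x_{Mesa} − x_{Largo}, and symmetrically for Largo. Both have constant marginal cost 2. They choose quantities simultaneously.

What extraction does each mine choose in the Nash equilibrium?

15.8

Mine Mesa's profit: π = x_{Mesa}(81 − 2x_{Mesa} − x_{Largo}) − 2x_{Mesa}.
∂π/∂x_{Mesa} = 79 − 4x_{Mesa} − x_{Largo} = 0 ⇒ x_{Mesa} = 19.75 − 0.25x_{Largo}.
By symmetry x_{Largo} = x_{Mesa}; substituting into the reaction function, 1.25x_{Mesa} = 19.75 and x_{Mesa} = 15.8.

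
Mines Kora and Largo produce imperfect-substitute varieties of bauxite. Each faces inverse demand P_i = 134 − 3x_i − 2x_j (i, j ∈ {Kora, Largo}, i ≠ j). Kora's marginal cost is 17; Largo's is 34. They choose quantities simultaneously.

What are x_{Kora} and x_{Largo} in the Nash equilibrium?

Mine Kora's profit: π = x_{Kora}(134 − 3x_{Kora} − 2x_{Largo}) − 17x_{Kora}.
∂π/∂x_{Kora} = 117 − 6x_{Kora} − 2x_{Largo} = 0 ⇒ x_{Kora} = 19.5 − (1/3)x_{Largo}.
Similarly x_{Largo} = 50/3 − (1/3)x_{Kora}.
Substituting the second reaction function into the first: x_{Kora} = 19.5 − (1/3)(50/3 − (1/3)x_{Kora}), which gives (8/9)x_{Kora} = 251/18 ⇒ x_{Kora} = 15.6875.
Then x_{Largo} = 50/3 − (1/3)·15.6875 = 11.4375.

15.6875, 11.4375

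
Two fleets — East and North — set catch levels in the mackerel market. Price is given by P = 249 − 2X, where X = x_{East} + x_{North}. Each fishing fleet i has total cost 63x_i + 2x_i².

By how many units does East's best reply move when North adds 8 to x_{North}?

-2

Fishing fleet East's profit: π = x_{East}(249 − 2(x_{East} + x_{North})) − 63x_{East} − 2x_{East}².
∂π/∂x_{East} = 186 − 8x_{East} − 2x_{North} = 0, so x_{East} = 23.25 − 0.25x_{North}.
The reaction-function slope is −0.25, so an 8-unit rise in x_{North} moves x_{East} by −0.25 × 8 = −2. East's best response falls — the actions are strategic substitutes.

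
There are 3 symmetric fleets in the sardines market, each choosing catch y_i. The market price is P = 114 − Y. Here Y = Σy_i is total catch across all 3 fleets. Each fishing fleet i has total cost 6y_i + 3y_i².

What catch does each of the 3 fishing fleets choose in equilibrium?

10.8

A representative fishing fleet's profit is π_i = y_i(114 − Y) − 6y_i − 3y_i², with Y = y_i + Σ_{j≠i} y_j.
First-order condition: 108 − 8y_i − Σ_{j≠i} y_j = 0.
With identical fishing fleets, set every y_j = y: then 108 − 8y − 2y = 0, i.e. y = 108/10 = 10.8.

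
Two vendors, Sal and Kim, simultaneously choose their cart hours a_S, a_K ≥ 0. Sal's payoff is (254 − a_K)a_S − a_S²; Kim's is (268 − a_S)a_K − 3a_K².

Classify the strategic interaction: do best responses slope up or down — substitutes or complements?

strategic substitutes

Expanding Sal's payoff: 254a_S − a_Ka_S − a_S².
∂π/∂a_S = 254 − a_K − 2a_S = 0, so a_S = 127 − 0.5a_K.
The best-response slope da_S/da_K = −0.5 < 0: the reaction function is downward-sloping, so the choices are strategic substitutes.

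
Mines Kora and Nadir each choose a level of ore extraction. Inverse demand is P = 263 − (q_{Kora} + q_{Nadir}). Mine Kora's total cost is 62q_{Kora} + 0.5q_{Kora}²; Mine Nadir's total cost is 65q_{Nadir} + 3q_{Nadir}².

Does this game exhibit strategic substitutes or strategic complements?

strategic substitutes

Mine Kora's profit: π = q_{Kora}(263 − (q_{Kora} + q_{Nadir})) − 62q_{Kora} − 0.5q_{Kora}².
∂π/∂q_{Kora} = 201 − 3q_{Kora} − q_{Nadir} = 0, so q_{Kora} = 67 − (1/3)q_{Nadir}.
The best-response slope dq_{Kora}/dq_{Nadir} = −1/3 < 0: the reaction function is downward-sloping, so the choices are strategic substitutes.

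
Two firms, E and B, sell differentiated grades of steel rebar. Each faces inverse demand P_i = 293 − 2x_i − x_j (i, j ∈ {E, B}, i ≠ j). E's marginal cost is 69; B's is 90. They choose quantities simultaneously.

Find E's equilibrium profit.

Firm E's profit: π = x_E(293 − 2x_E − x_B) − 69x_E.
∂π/∂x_E = 224 − 4x_E − x_B = 0 ⇒ x_E = 56 − 0.25x_B.
Similarly x_B = 50.75 − 0.25x_E.
Solving the two reaction functions simultaneously: (1 − (−0.25)(−0.25))x_E = 56 − 0.25·50.75, so 0.9375x_E = 43.3125 and x_E = 46.2.
Then x_B = 50.75 − 0.25·46.2 = 39.2.
P_E = 293 − 2·46.2 − 39.2 = 161.4.
Profit = (161.4 − 69)·46.2 = 4268.88.

4268.88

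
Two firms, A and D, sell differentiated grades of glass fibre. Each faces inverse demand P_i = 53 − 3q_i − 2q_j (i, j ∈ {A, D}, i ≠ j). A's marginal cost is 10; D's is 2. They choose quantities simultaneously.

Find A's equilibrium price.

Firm A's profit: π = q_A(53 − 3q_A − 2q_D) − 10q_A.
∂π/∂q_A = 43 − 6q_A − 2q_D = 0 ⇒ q_A = 43/6 − (1/3)q_D.
Similarly q_D = 8.5 − (1/3)q_A.
Plugging q_D into A's best response: q_A = 43/6 − (1/3)(8.5 − (1/3)q_A) ⇒ (8/9)q_A = 13/3, so q_A = 4.875.
Then q_D = 8.5 − (1/3)·4.875 = 6.875.
P_A = 53 − 3·4.875 − 2·6.875 = 24.625.

24.625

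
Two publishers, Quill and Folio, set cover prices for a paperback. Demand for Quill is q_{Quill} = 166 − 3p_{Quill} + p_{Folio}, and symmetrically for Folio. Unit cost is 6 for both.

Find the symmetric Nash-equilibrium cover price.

Quill's profit: π = (p_{Quill} − 6)(166 − 3p_{Quill} + p_{Folio}).
∂π/∂p_{Quill} = 184 − 6p_{Quill} + p_{Folio} = 0 ⇒ p_{Quill} = 92/3 + (1/6)p_{Folio}.
The game is symmetric, so in equilibrium p_{Folio} = p_{Quill}: the reaction function gives (5/6)p_{Quill} = 92/3, hence p_{Quill} = 36.8.

36.8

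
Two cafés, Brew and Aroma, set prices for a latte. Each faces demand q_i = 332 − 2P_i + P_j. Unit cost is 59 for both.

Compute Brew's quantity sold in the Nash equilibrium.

182

Brew's profit: π = (P_{Brew} − 59)(332 − 2P_{Brew} + P_{Aroma}).
∂π/∂P_{Brew} = 450 − 4P_{Brew} + P_{Aroma} = 0 ⇒ P_{Brew} = 112.5 + 0.25P_{Aroma}.
By symmetry P_{Aroma} = P_{Brew}; substituting into the reaction function, 0.75P_{Brew} = 112.5 and P_{Brew} = 150.
q_{Brew} = 332 − 2·150 + 150 = 182.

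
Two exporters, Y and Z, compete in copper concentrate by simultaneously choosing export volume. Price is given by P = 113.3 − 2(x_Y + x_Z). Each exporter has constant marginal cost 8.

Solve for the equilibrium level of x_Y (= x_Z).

Exporter Y's profit: π = x_Y(113.3 − 2(x_Y + x_Z)) − 8x_Y.
∂π/∂x_Y = 105.3 − 4x_Y − 2x_Z = 0, so x_Y = 26.325 − 0.5x_Z.
By symmetry x_Z = x_Y; substituting into the reaction function, 1.5x_Y = 26.325 and x_Y = 17.55.

17.55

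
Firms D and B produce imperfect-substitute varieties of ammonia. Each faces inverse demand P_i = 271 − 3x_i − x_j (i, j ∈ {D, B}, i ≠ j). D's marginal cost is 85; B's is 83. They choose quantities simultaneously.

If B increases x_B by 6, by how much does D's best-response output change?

Firm D's profit: π = x_D(271 − 3x_D − x_B) − 85x_D.
∂π/∂x_D = 186 − 6x_D − x_B = 0 ⇒ x_D = 31 − (1/6)x_B.
The reaction-function slope is −1/6, so a 6-unit rise in x_B moves x_D by −1/6 × 6 = −1. D's best response falls — the actions are strategic substitutes.

-1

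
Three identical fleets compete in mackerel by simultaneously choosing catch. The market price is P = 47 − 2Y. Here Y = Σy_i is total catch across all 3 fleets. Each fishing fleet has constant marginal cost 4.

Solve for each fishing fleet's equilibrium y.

A representative fishing fleet's profit is π_i = y_i(47 − 2Y) − 4y_i, with Y = y_i + Σ_{j≠i} y_j.
First-order condition: 43 − 4y_i − 2Σ_{j≠i} y_j = 0.
With identical fishing fleets, set every y_j = y: then 43 − 4y − 4y = 0, i.e. y = 43/8 = 5.375.

5.375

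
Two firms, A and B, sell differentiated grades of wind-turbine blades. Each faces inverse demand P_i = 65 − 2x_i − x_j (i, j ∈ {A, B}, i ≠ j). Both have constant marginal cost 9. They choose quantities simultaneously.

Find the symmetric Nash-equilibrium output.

11.2

Firm A's profit: π = x_A(65 − 2x_A − x_B) − 9x_A.
∂π/∂x_A = 56 − 4x_A − x_B = 0 ⇒ x_A = 14 − 0.25x_B.
Setting x_A = x_B in the reaction function: x_A = 14 − 0.25x_A, so x_A = 14 / 1.25 = 11.2.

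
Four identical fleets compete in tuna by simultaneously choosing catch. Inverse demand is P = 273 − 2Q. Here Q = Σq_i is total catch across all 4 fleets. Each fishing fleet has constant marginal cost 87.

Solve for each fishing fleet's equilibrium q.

18.6

A representative fishing fleet's profit is π_i = q_i(273 − 2Q) − 87q_i, with Q = q_i + Σ_{j≠i} q_j.
First-order condition: 186 − 4q_i − 2Σ_{j≠i} q_j = 0.
In a symmetric equilibrium every fishing fleet chooses the same q, so Σ_{j≠i} q_j = 3q. The condition becomes 186 − 10q = 0, giving q = 186/10 = 18.6.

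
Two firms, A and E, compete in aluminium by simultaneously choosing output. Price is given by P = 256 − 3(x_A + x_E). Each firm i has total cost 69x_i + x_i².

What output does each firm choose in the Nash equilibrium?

17

Firm A's profit: π = x_A(256 − 3(x_A + x_E)) − 69x_A − x_A².
∂π/∂x_A = 187 − 8x_A − 3x_E = 0, so x_A = 23.375 − 0.375x_E.
By symmetry x_E = x_A; substituting into the reaction function, 1.375x_A = 23.375 and x_A = 17.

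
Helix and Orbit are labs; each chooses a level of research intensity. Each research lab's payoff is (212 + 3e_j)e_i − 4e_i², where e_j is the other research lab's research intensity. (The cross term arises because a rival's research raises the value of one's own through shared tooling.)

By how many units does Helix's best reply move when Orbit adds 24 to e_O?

9

Helix's payoff is (212 + 3e_O)e_H − 4e_H².
∂π/∂e_H = 212 + 3e_O − 8e_H = 0, so e_H = 26.5 + 0.375e_O.
The reaction-function slope is 0.375, so a 24-unit rise in e_O moves e_H by 0.375 × 24 = 9. Helix's best response rises — the actions are strategic complements.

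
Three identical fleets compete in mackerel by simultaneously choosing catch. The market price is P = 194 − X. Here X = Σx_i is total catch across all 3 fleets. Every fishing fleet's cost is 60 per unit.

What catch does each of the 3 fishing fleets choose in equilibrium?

33.5

A representative fishing fleet's profit is π_i = x_i(194 − X) − 60x_i, with X = x_i + Σ_{j≠i} x_j.
First-order condition: 134 − 2x_i − Σ_{j≠i} x_j = 0.
In a symmetric equilibrium every fishing fleet chooses the same x, so Σ_{j≠i} x_j = 2x. The condition becomes 134 − 4x = 0, giving x = 134/4 = 33.5.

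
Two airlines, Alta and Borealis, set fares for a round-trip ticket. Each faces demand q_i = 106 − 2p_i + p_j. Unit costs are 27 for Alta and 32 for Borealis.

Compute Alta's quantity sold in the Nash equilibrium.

Alta's profit: π = (p_{Alta} − 27)(106 − 2p_{Alta} + p_{Borealis}).
∂π/∂p_{Alta} = 160 − 4p_{Alta} + p_{Borealis} = 0 ⇒ p_{Alta} = 40 + 0.25p_{Borealis}.
Similarly p_{Borealis} = 42.5 + 0.25p_{Alta}.
Plugging p_{Borealis} into Alta's best response: p_{Alta} = 40 + 0.25(42.5 + 0.25p_{Alta}) ⇒ 0.9375p_{Alta} = 50.625, so p_{Alta} = 54.
Then p_{Borealis} = 42.5 + 0.25·54 = 56.
q_{Alta} = 106 − 2·54 + 56 = 54.

54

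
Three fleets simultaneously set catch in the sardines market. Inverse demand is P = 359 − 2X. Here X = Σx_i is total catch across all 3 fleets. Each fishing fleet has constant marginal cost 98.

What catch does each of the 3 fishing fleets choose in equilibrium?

32.625

A representative fishing fleet's profit is π_i = x_i(359 − 2X) − 98x_i, with X = x_i + Σ_{j≠i} x_j.
First-order condition: 261 − 4x_i − 2Σ_{j≠i} x_j = 0.
With identical fishing fleets, set every x_j = x: then 261 − 4x − 4x = 0, i.e. x = 261/8 = 32.625.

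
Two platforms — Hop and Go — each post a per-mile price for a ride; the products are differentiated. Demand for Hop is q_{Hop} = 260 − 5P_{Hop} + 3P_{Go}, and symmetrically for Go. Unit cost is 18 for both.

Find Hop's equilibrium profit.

Hop's profit: π = (P_{Hop} − 18)(260 − 5P_{Hop} + 3P_{Go}).
∂π/∂P_{Hop} = 350 − 10P_{Hop} + 3P_{Go} = 0 ⇒ P_{Hop} = 35 + 0.3P_{Go}.
Setting P_{Hop} = P_{Go} in the reaction function: P_{Hop} = 35 + 0.3P_{Hop}, so P_{Hop} = 35 / 0.7 = 50.
q_{Hop} = 260 − 5·50 + 3·50 = 160.
Profit = (50 − 18)·160 = 5120.

5120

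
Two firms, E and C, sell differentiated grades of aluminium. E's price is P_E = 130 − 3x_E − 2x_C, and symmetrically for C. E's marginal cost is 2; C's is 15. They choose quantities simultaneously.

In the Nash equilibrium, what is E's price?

52.4375

Firm E's profit: π = x_E(130 − 3x_E − 2x_C) − 2x_E.
∂π/∂x_E = 128 − 6x_E − 2x_C = 0 ⇒ x_E = 64/3 − (1/3)x_C.
Similarly x_C = 115/6 − (1/3)x_E.
Solving the two reaction functions simultaneously: (1 − (−1/3)(−1/3))x_E = 64/3 − (1/3)·(115/6), so (8/9)x_E = 269/18 and x_E = 16.8125.
Then x_C = 115/6 − (1/3)·16.8125 = 13.5625.
P_E = 130 − 3·16.8125 − 2·13.5625 = 52.4375.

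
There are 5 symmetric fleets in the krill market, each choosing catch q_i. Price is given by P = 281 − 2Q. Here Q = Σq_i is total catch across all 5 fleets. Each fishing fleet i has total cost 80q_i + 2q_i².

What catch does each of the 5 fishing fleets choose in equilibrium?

12.5625

A representative fishing fleet's profit is π_i = q_i(281 − 2Q) − 80q_i − 2q_i², with Q = q_i + Σ_{j≠i} q_j.
First-order condition: 201 − 8q_i − 2Σ_{j≠i} q_j = 0.
With identical fishing fleets, set every q_j = q: then 201 − 8q − 8q = 0, i.e. q = 201/16 = 12.5625.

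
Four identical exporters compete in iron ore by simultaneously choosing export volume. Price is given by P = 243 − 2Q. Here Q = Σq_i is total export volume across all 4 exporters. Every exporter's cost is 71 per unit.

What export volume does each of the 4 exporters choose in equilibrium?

17.2

A representative exporter's profit is π_i = q_i(243 − 2Q) − 71q_i, with Q = q_i + Σ_{j≠i} q_j.
First-order condition: 172 − 4q_i − 2Σ_{j≠i} q_j = 0.
In a symmetric equilibrium every exporter chooses the same q, so Σ_{j≠i} q_j = 3q. The condition becomes 172 − 10q = 0, giving q = 172/10 = 17.2.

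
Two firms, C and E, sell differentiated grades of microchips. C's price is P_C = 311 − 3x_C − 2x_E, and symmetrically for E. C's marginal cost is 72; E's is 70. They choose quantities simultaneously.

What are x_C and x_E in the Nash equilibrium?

29.75, 30.25

Firm C's profit: π = x_C(311 − 3x_C − 2x_E) − 72x_C.
∂π/∂x_C = 239 − 6x_C − 2x_E = 0 ⇒ x_C = 239/6 − (1/3)x_E.
Similarly x_E = 241/6 − (1/3)x_C.
Substituting the second reaction function into the first: x_C = 239/6 − (1/3)(241/6 − (1/3)x_C), which gives (8/9)x_C = 238/9 ⇒ x_C = 29.75.
Then x_E = 241/6 − (1/3)·29.75 = 30.25.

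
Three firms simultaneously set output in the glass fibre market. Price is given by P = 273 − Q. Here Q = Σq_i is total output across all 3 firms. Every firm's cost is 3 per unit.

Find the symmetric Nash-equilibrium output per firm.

A representative firm's profit is π_i = q_i(273 − Q) − 3q_i, with Q = q_i + Σ_{j≠i} q_j.
First-order condition: 270 − 2q_i − Σ_{j≠i} q_j = 0.
In a symmetric equilibrium every firm chooses the same q, so Σ_{j≠i} q_j = 2q. The condition becomes 270 − 4q = 0, giving q = 270/4 = 67.5.

67.5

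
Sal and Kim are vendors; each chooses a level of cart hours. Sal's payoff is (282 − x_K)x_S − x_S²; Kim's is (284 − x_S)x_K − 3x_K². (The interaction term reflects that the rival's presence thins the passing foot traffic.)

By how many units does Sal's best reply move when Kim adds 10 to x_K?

Expanding Sal's payoff: 282x_S − x_Kx_S − x_S².
∂π/∂x_S = 282 − x_K − 2x_S = 0, so x_S = 141 − 0.5x_K.
The reaction-function slope is −0.5, so a 10-unit rise in x_K moves x_S by −0.5 × 10 = −5. Sal's best response falls — the actions are strategic substitutes.

-5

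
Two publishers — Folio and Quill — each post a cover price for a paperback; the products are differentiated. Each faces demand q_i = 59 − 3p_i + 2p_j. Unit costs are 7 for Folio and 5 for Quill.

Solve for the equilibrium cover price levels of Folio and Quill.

19.625, 18.875

Folio's profit: π = (p_{Folio} − 7)(59 − 3p_{Folio} + 2p_{Quill}).
∂π/∂p_{Folio} = 80 − 6p_{Folio} + 2p_{Quill} = 0 ⇒ p_{Folio} = 40/3 + (1/3)p_{Quill}.
Similarly p_{Quill} = 37/3 + (1/3)p_{Folio}.
Plugging p_{Quill} into Folio's best response: p_{Folio} = 40/3 + (1/3)(37/3 + (1/3)p_{Folio}) ⇒ (8/9)p_{Folio} = 157/9, so p_{Folio} = 19.625.
Then p_{Quill} = 37/3 + (1/3)·19.625 = 18.875.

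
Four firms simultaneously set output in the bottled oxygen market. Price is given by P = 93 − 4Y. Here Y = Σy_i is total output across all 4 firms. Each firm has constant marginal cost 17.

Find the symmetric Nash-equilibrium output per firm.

A representative firm's profit is π_i = y_i(93 − 4Y) − 17y_i, with Y = y_i + Σ_{j≠i} y_j.
First-order condition: 76 − 8y_i − 4Σ_{j≠i} y_j = 0.
In a symmetric equilibrium every firm chooses the same y, so Σ_{j≠i} y_j = 3y. The condition becomes 76 − 20y = 0, giving y = 76/20 = 3.8.

3.8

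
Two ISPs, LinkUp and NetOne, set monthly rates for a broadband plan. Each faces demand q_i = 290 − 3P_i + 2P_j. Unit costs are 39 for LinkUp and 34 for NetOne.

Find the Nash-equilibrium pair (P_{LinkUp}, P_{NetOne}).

LinkUp's profit: π = (P_{LinkUp} − 39)(290 − 3P_{LinkUp} + 2P_{NetOne}).
∂π/∂P_{LinkUp} = 407 − 6P_{LinkUp} + 2P_{NetOne} = 0 ⇒ P_{LinkUp} = 407/6 + (1/3)P_{NetOne}.
Similarly P_{NetOne} = 196/3 + (1/3)P_{LinkUp}.
Plugging P_{NetOne} into LinkUp's best response: P_{LinkUp} = 407/6 + (1/3)(196/3 + (1/3)P_{LinkUp}) ⇒ (8/9)P_{LinkUp} = 1613/18, so P_{LinkUp} = 100.8125.
Then P_{NetOne} = 196/3 + (1/3)·100.8125 = 98.9375.

100.8125, 98.9375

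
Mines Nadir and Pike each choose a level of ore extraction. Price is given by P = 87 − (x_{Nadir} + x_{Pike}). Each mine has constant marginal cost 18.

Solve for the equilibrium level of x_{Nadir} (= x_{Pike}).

Mine Nadir's profit: π = x_{Nadir}(87 − (x_{Nadir} + x_{Pike})) − 18x_{Nadir}.
∂π/∂x_{Nadir} = 69 − 2x_{Nadir} − x_{Pike} = 0, so x_{Nadir} = 34.5 − 0.5x_{Pike}.
Setting x_{Nadir} = x_{Pike} in the reaction function: x_{Nadir} = 34.5 − 0.5x_{Nadir}, so x_{Nadir} = 34.5 / 1.5 = 23.

23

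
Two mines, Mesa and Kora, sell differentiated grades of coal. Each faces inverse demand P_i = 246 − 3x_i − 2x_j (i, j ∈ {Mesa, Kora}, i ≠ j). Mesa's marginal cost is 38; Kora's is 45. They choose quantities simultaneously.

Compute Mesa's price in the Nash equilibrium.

117.3125

Mine Mesa's profit: π = x_{Mesa}(246 − 3x_{Mesa} − 2x_{Kora}) − 38x_{Mesa}.
∂π/∂x_{Mesa} = 208 − 6x_{Mesa} − 2x_{Kora} = 0 ⇒ x_{Mesa} = 104/3 − (1/3)x_{Kora}.
Similarly x_{Kora} = 33.5 − (1/3)x_{Mesa}.
Plugging x_{Kora} into Mesa's best response: x_{Mesa} = 104/3 − (1/3)(33.5 − (1/3)x_{Mesa}) ⇒ (8/9)x_{Mesa} = 23.5, so x_{Mesa} = 26.4375.
Then x_{Kora} = 33.5 − (1/3)·26.4375 = 24.6875.
P_{Mesa} = 246 − 3·26.4375 − 2·24.6875 = 117.3125.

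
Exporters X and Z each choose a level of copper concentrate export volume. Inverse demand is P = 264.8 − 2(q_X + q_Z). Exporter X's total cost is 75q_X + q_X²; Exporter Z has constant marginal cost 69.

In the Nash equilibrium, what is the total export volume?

58.14

Exporter X's profit: π = q_X(264.8 − 2(q_X + q_Z)) − 75q_X − q_X².
∂π/∂q_X = 189.8 − 6q_X − 2q_Z = 0, so q_X = 949/30 − (1/3)q_Z.
For Z: ∂π/∂q_Z = 195.8 − 4q_Z − 2q_X = 0 ⇒ q_Z = 48.95 − 0.5q_X.
Substituting the second reaction function into the first: q_X = 949/30 − (1/3)(48.95 − 0.5q_X), which gives (5/6)q_X = 919/60 ⇒ q_X = 18.38.
Then q_Z = 48.95 − 0.5·18.38 = 39.76.
Total export volume: 18.38 + 39.76 = 58.14.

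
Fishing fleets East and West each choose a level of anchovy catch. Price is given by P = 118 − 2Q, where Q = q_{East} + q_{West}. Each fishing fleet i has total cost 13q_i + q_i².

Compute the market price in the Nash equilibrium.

Fishing fleet East's profit: π = q_{East}(118 − 2(q_{East} + q_{West})) − 13q_{East} − q_{East}².
∂π/∂q_{East} = 105 − 6q_{East} − 2q_{West} = 0, so q_{East} = 17.5 − (1/3)q_{West}.
The game is symmetric, so in equilibrium q_{West} = q_{East}: the reaction function gives (4/3)q_{East} = 17.5, hence q_{East} = 13.125.
Equilibrium price: P = 118 − 2·26.25 = 65.5.

65.5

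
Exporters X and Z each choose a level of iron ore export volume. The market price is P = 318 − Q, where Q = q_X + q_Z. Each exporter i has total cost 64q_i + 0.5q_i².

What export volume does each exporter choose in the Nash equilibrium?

63.5

Exporter X's profit: π = q_X(318 − (q_X + q_Z)) − 64q_X − 0.5q_X².
∂π/∂q_X = 254 − 3q_X − q_Z = 0, so q_X = 254/3 − (1/3)q_Z.
Setting q_X = q_Z in the reaction function: q_X = 254/3 − (1/3)q_X, so q_X = (254/3) / (4/3) = 63.5.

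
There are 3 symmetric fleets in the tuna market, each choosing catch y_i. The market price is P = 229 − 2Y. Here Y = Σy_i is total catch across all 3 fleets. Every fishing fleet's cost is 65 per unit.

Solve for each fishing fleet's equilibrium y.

A representative fishing fleet's profit is π_i = y_i(229 − 2Y) − 65y_i, with Y = y_i + Σ_{j≠i} y_j.
First-order condition: 164 − 4y_i − 2Σ_{j≠i} y_j = 0.
With identical fishing fleets, set every y_j = y: then 164 − 4y − 4y = 0, i.e. y = 164/8 = 20.5.

20.5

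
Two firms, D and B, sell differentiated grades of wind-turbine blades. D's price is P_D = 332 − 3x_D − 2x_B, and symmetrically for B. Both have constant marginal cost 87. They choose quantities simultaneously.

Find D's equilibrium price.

178.875

Firm D's profit: π = x_D(332 − 3x_D − 2x_B) − 87x_D.
∂π/∂x_D = 245 − 6x_D − 2x_B = 0 ⇒ x_D = 245/6 − (1/3)x_B.
Setting x_D = x_B in the reaction function: x_D = 245/6 − (1/3)x_D, so x_D = (245/6) / (4/3) = 30.625.
P_D = 332 − 3·30.625 − 2·30.625 = 178.875.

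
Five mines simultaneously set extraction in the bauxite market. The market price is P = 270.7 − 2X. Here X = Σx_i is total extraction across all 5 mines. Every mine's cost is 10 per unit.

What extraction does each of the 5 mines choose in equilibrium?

A representative mine's profit is π_i = x_i(270.7 − 2X) − 10x_i, with X = x_i + Σ_{j≠i} x_j.
First-order condition: 260.7 − 4x_i − 2Σ_{j≠i} x_j = 0.
With identical mines, set every x_j = x: then 260.7 − 4x − 8x = 0, i.e. x = 260.7/12 = 21.725.

21.725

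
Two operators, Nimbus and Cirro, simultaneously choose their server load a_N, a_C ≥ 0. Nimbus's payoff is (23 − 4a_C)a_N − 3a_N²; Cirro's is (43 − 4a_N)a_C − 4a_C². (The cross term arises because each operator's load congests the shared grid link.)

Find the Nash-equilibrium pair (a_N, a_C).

0.375, 5.1875

Expanding Nimbus's payoff: 23a_N − 4a_Ca_N − 3a_N².
∂π/∂a_N = 23 − 4a_C − 6a_N = 0, so a_N = 23/6 − (2/3)a_C.
Likewise for Cirro: a_C = 5.375 − 0.5a_N.
Plugging a_C into Nimbus's best response: a_N = 23/6 − (2/3)(5.375 − 0.5a_N) ⇒ (2/3)a_N = 0.25, so a_N = 0.375.
Then a_C = 5.375 − 0.5·0.375 = 5.1875.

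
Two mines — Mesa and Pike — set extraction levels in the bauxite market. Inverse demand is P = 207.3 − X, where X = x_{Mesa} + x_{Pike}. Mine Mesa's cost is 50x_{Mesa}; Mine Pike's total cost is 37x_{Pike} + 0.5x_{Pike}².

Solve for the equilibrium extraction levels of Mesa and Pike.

60.32, 36.66

Mine Mesa's profit: π = x_{Mesa}(207.3 − (x_{Mesa} + x_{Pike})) − 50x_{Mesa}.
∂π/∂x_{Mesa} = 157.3 − 2x_{Mesa} − x_{Pike} = 0, so x_{Mesa} = 78.65 − 0.5x_{Pike}.
For Pike: ∂π/∂x_{Pike} = 170.3 − 3x_{Pike} − x_{Mesa} = 0 ⇒ x_{Pike} = 1703/30 − (1/3)x_{Mesa}.
Solving the two reaction functions simultaneously: (1 − (−0.5)(−1/3))x_{Mesa} = 78.65 − 0.5·(1703/30), so (5/6)x_{Mesa} = 754/15 and x_{Mesa} = 60.32.
Then x_{Pike} = 1703/30 − (1/3)·60.32 = 36.66.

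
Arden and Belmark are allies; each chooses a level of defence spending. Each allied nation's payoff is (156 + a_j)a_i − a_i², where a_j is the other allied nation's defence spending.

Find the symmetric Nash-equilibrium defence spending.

156

Arden's payoff is (156 + a_B)a_A − a_A².
∂π/∂a_A = 156 + a_B − 2a_A = 0, so a_A = 78 + 0.5a_B.
The game is symmetric, so in equilibrium a_B = a_A: the reaction function gives 0.5a_A = 78, hence a_A = 156.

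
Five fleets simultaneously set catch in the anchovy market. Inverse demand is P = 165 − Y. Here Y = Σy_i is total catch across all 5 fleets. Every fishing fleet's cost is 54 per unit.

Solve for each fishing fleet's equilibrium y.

A representative fishing fleet's profit is π_i = y_i(165 − Y) − 54y_i, with Y = y_i + Σ_{j≠i} y_j.
First-order condition: 111 − 2y_i − Σ_{j≠i} y_j = 0.
In a symmetric equilibrium every fishing fleet chooses the same y, so Σ_{j≠i} y_j = 4y. The condition becomes 111 − 6y = 0, giving y = 111/6 = 18.5.

18.5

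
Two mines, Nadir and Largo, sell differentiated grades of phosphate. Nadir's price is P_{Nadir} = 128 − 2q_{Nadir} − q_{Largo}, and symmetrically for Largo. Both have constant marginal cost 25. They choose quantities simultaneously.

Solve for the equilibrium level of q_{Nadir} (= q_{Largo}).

20.6

Mine Nadir's profit: π = q_{Nadir}(128 − 2q_{Nadir} − q_{Largo}) − 25q_{Nadir}.
∂π/∂q_{Nadir} = 103 − 4q_{Nadir} − q_{Largo} = 0 ⇒ q_{Nadir} = 25.75 − 0.25q_{Largo}.
The game is symmetric, so in equilibrium q_{Largo} = q_{Nadir}: the reaction function gives 1.25q_{Nadir} = 25.75, hence q_{Nadir} = 20.6.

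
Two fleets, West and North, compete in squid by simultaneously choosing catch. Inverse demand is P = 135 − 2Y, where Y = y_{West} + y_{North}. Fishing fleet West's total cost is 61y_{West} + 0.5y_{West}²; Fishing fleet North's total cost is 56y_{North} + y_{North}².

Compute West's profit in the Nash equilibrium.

Fishing fleet West's profit: π = y_{West}(135 − 2(y_{West} + y_{North})) − 61y_{West} − 0.5y_{West}².
∂π/∂y_{West} = 74 − 5y_{West} − 2y_{North} = 0, so y_{West} = 14.8 − 0.4y_{North}.
For North: ∂π/∂y_{North} = 79 − 6y_{North} − 2y_{West} = 0 ⇒ y_{North} = 79/6 − (1/3)y_{West}.
Solving the two reaction functions simultaneously: (1 − (−0.4)(−1/3))y_{West} = 14.8 − 0.4·(79/6), so (13/15)y_{West} = 143/15 and y_{West} = 11.
Then y_{North} = 79/6 − (1/3)·11 = 9.5.
Price P = 135 − 2·20.5 = 94.
West's profit: (94 − 61)·11 − 0.5(11)² = 302.5.

302.5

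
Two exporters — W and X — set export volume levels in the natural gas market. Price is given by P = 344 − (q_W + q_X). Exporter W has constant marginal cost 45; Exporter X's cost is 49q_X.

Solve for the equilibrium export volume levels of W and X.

101, 97

Exporter W's profit: π = q_W(344 − (q_W + q_X)) − 45q_W.
∂π/∂q_W = 299 − 2q_W − q_X = 0, so q_W = 149.5 − 0.5q_X.
By the same steps for X: q_X = 147.5 − 0.5q_W.
Solving the two reaction functions simultaneously: (1 − (−0.5)(−0.5))q_W = 149.5 − 0.5·147.5, so 0.75q_W = 75.75 and q_W = 101.
Then q_X = 147.5 − 0.5·101 = 97.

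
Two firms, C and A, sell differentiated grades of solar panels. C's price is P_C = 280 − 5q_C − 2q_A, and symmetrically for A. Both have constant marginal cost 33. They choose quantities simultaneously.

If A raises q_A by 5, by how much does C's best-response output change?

Firm C's profit: π = q_C(280 − 5q_C − 2q_A) − 33q_C.
∂π/∂q_C = 247 − 10q_C − 2q_A = 0 ⇒ q_C = 24.7 − 0.2q_A.
The reaction-function slope is −0.2, so a 5-unit rise in q_A moves q_C by −0.2 × 5 = −1. C's best response falls — the actions are strategic substitutes.

-1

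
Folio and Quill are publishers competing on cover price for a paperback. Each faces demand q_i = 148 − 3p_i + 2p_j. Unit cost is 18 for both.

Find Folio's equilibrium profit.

3168.75

Folio's profit: π = (p_{Folio} − 18)(148 − 3p_{Folio} + 2p_{Quill}).
∂π/∂p_{Folio} = 202 − 6p_{Folio} + 2p_{Quill} = 0 ⇒ p_{Folio} = 101/3 + (1/3)p_{Quill}.
By symmetry p_{Quill} = p_{Folio}; substituting into the reaction function, (2/3)p_{Folio} = 101/3 and p_{Folio} = 50.5.
q_{Folio} = 148 − 3·50.5 + 2·50.5 = 97.5.
Profit = (50.5 − 18)·97.5 = 3168.75.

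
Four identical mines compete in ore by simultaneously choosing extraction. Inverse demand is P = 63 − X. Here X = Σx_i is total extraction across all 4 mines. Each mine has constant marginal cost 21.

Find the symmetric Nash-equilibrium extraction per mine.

A representative mine's profit is π_i = x_i(63 − X) − 21x_i, with X = x_i + Σ_{j≠i} x_j.
First-order condition: 42 − 2x_i − Σ_{j≠i} x_j = 0.
In a symmetric equilibrium every mine chooses the same x, so Σ_{j≠i} x_j = 3x. The condition becomes 42 − 5x = 0, giving x = 42/5 = 8.4.

8.4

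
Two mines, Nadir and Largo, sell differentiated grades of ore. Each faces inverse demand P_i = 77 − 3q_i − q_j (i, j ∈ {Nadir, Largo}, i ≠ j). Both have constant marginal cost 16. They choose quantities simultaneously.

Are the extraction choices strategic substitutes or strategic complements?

Mine Nadir's profit: π = q_{Nadir}(77 − 3q_{Nadir} − q_{Largo}) − 16q_{Nadir}.
∂π/∂q_{Nadir} = 61 − 6q_{Nadir} − q_{Largo} = 0 ⇒ q_{Nadir} = 61/6 − (1/6)q_{Largo}.
The best-response slope dq_{Nadir}/dq_{Largo} = −1/6 < 0: the reaction function is downward-sloping, so the choices are strategic substitutes.

strategic substitutes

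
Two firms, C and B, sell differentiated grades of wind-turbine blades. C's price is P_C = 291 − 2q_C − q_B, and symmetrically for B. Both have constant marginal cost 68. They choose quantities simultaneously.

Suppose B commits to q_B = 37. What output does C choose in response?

Firm C's profit: π = q_C(291 − 2q_C − q_B) − 68q_C.
∂π/∂q_C = 223 − 4q_C − q_B = 0 ⇒ q_C = 55.75 − 0.25q_B.
At q_B = 37: q_C = 55.75 − 0.25·37 = 46.5.

46.5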